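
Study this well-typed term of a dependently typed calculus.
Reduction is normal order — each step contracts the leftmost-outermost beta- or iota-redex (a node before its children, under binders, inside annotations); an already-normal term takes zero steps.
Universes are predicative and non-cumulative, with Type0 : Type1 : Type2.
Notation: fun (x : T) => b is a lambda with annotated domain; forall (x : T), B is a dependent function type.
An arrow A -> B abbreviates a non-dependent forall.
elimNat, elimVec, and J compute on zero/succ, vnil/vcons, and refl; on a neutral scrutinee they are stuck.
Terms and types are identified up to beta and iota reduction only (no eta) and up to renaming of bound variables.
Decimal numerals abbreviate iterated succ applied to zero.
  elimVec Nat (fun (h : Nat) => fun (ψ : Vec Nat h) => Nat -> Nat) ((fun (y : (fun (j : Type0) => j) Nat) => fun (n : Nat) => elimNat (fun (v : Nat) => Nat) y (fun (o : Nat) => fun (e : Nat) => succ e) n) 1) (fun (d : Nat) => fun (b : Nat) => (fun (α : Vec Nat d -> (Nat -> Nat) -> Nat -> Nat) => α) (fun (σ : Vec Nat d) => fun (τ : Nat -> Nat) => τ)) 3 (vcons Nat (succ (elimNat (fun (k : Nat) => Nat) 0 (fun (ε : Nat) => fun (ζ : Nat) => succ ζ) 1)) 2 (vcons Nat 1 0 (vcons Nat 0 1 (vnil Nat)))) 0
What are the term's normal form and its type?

resulting normal form:
  1
type:
  Nat
observation: normalization takes exactly 22 steps under the normal-order strategy.


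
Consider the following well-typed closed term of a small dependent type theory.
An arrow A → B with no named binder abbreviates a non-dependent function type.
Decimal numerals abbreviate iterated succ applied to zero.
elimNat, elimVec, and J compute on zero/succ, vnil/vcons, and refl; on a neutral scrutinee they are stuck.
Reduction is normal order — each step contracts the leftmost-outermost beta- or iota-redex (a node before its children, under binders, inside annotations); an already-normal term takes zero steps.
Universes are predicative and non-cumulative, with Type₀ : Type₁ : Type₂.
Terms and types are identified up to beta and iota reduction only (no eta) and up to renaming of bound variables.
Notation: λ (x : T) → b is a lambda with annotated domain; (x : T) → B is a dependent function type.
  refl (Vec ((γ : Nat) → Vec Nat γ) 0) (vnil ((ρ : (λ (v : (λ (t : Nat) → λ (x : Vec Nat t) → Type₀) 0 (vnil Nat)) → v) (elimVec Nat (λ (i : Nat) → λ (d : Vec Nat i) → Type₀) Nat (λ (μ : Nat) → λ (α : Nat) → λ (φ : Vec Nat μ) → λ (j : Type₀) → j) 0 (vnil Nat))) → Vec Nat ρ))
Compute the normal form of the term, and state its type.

resulting normal form:
  refl (Vec ((γ : Nat) → Vec Nat γ) 0) (vnil ((ρ : Nat) → Vec Nat ρ))
type:
  Eq (Vec ((γ : Nat) → Vec Nat γ) 0) (vnil ((ρ : Nat) → Vec Nat ρ)) (vnil ((v : Nat) → Vec Nat v))
observation: the first redex contracted is a beta-redex; the normal form is reached in 2 normal-order steps.


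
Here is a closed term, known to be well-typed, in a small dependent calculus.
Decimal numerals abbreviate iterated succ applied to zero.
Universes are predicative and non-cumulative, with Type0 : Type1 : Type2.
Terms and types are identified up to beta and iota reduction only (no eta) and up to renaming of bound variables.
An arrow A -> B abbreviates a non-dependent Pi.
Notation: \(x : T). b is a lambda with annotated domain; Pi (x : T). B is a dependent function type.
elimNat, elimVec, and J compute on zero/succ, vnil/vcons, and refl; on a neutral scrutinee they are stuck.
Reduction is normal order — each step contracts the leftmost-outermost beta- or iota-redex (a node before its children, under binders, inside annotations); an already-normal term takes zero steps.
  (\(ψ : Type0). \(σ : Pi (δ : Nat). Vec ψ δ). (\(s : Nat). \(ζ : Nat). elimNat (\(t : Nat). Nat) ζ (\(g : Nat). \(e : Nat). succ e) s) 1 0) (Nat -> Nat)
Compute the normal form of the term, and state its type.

resulting normal form:
  \(ψ : Pi (σ : Nat). Vec (Nat -> Nat) σ). 1
the term's type:
  (Pi (ψ : Nat). Vec (Nat -> Nat) ψ) -> Nat
observation: 7 normal-order steps separate the term from its normal form.


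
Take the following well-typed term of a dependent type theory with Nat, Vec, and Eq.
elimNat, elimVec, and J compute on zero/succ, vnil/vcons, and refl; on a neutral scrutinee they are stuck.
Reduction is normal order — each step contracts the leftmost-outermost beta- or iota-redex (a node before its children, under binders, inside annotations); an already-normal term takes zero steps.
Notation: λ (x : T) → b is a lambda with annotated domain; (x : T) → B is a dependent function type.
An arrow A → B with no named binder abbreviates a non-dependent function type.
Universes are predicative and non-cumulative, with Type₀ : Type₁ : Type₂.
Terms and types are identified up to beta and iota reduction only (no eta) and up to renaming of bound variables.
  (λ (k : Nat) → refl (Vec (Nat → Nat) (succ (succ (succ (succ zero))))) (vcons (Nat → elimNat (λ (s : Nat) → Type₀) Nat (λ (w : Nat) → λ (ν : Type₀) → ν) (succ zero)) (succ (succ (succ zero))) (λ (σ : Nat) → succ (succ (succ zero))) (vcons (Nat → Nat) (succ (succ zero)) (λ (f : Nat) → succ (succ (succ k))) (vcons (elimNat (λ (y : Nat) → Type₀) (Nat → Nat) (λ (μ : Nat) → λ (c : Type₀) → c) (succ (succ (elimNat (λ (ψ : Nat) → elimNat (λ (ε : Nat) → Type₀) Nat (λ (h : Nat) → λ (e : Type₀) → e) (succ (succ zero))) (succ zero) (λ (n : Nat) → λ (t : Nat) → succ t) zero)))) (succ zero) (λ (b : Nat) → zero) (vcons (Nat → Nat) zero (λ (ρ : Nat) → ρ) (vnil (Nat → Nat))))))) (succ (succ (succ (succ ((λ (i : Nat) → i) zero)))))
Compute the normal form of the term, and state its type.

reduced normal form:
  refl (Vec (Nat → Nat) (succ (succ (succ (succ zero))))) (vcons (Nat → Nat) (succ (succ (succ zero))) (λ (k : Nat) → succ (succ (succ zero))) (vcons (Nat → Nat) (succ (succ zero)) (λ (s : Nat) → succ (succ (succ (succ (succ (succ (succ zero))))))) (vcons (Nat → Nat) (succ zero) (λ (w : Nat) → zero) (vcons (Nat → Nat) zero (λ (ν : Nat) → ν) (vnil (Nat → Nat))))))
type:
  Eq (Vec (Nat → Nat) (succ (succ (succ (succ zero))))) (vcons (Nat → Nat) (succ (succ (succ zero))) (λ (k : Nat) → succ (succ (succ zero))) (vcons (Nat → Nat) (succ (succ zero)) (λ (s : Nat) → succ (succ (succ (succ (succ (succ (succ zero))))))) (vcons (Nat → Nat) (succ zero) (λ (w : Nat) → zero) (vcons (Nat → Nat) zero (λ (ν : Nat) → ν) (vnil (Nat → Nat)))))) (vcons (Nat → Nat) (succ (succ (succ zero))) (λ (σ : Nat) → succ (succ (succ zero))) (vcons (Nat → Nat) (succ (succ zero)) (λ (f : Nat) → succ (succ (succ (succ (succ (succ (succ zero))))))) (vcons (Nat → Nat) (succ zero) (λ (y : Nat) → zero) (vcons (Nat → Nat) zero (λ (μ : Nat) → μ) (vnil (Nat → Nat))))))
observation: the leftmost-outermost redex is a beta-redex, and normalization takes 17 steps.


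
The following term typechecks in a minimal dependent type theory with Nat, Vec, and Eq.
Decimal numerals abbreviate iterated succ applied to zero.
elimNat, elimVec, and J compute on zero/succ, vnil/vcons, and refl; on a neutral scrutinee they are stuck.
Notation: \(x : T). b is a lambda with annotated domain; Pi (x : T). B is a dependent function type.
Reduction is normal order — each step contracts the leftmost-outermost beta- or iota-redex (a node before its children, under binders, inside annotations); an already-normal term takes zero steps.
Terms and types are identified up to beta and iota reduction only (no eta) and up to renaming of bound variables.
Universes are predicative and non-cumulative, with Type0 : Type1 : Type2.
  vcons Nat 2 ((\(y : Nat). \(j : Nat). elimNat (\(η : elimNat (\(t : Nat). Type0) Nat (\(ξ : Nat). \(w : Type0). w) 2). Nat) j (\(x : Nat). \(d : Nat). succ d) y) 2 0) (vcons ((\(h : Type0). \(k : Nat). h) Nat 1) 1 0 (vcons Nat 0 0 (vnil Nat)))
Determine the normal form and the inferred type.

reduced normal form:
  vcons Nat 2 2 (vcons Nat 1 0 (vcons Nat 0 0 (vnil Nat)))
the term's type:
  Vec Nat 3


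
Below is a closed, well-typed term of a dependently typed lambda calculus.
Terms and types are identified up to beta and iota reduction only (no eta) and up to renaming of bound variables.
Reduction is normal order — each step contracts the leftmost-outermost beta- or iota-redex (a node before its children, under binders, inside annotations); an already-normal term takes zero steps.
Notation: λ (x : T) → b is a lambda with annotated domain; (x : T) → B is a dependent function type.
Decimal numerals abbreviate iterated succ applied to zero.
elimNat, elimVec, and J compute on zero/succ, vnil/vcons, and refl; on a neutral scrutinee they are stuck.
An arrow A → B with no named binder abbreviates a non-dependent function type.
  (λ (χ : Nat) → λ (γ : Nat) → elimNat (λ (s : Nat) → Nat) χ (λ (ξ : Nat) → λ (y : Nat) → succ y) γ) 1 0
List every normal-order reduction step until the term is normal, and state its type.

reduction (normal order):
  (λ (χ : Nat) → λ (γ : Nat) → elimNat (λ (s : Nat) → Nat) χ (λ (ξ : Nat) → λ (y : Nat) → succ y) γ) 1 0
  ~> (λ (χ : Nat) → elimNat (λ (γ : Nat) → Nat) 1 (λ (s : Nat) → λ (ξ : Nat) → succ ξ) χ) 0
  ~> elimNat (λ (χ : Nat) → Nat) 1 (λ (γ : Nat) → λ (s : Nat) → succ s) 0
  ~> 1
the term's type:
  Nat


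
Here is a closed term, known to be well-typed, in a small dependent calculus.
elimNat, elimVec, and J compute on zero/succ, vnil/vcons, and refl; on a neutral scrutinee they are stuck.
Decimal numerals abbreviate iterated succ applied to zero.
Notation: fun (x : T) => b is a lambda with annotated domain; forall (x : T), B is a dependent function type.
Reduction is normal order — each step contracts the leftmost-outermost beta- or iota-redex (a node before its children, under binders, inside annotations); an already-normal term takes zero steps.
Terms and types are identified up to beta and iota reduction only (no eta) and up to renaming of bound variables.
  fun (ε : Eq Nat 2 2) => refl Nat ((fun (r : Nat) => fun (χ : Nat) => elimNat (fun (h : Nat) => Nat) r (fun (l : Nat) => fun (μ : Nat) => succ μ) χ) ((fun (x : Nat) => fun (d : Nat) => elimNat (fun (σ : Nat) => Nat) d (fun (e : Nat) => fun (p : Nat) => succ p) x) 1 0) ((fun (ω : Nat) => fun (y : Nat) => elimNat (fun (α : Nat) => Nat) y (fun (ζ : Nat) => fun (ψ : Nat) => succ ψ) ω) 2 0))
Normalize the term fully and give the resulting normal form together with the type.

reduced normal form:
  fun (ε : Eq Nat 2 2) => refl Nat 3
the term's type:
  forall (ε : Eq Nat 2 2), Eq Nat 3 3
observation: 24 normal-order steps normalize the term, beginning with a beta-redex.


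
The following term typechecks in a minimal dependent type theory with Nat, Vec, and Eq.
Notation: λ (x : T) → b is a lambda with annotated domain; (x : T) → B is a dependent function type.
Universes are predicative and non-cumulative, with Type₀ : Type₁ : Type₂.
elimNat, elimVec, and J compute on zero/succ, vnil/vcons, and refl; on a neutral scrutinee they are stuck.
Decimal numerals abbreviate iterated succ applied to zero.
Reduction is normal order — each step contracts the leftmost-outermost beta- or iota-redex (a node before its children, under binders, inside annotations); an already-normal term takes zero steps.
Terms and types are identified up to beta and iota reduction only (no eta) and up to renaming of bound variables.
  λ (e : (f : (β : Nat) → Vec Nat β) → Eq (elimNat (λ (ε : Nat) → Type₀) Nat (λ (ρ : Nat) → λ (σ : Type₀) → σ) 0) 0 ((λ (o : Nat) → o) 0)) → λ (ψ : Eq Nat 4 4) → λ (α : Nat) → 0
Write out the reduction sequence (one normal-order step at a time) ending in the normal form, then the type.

normal-order reduction:
  λ (e : (f : (β : Nat) → Vec Nat β) → Eq (elimNat (λ (ε : Nat) → Type₀) Nat (λ (ρ : Nat) → λ (σ : Type₀) → σ) 0) 0 ((λ (o : Nat) → o) 0)) → λ (ψ : Eq Nat 4 4) → λ (α : Nat) → 0
  ~> λ (e : (f : (β : Nat) → Vec Nat β) → Eq Nat 0 ((λ (ε : Nat) → ε) 0)) → λ (ρ : Eq Nat 4 4) → λ (σ : Nat) → 0
  ~> λ (e : (f : (β : Nat) → Vec Nat β) → Eq Nat 0 0) → λ (ε : Eq Nat 4 4) → λ (ρ : Nat) → 0
type:
  (e : (f : (β : Nat) → Vec Nat β) → Eq Nat 0 0) → (ε : Eq Nat 4 4) → (ρ : Nat) → Nat


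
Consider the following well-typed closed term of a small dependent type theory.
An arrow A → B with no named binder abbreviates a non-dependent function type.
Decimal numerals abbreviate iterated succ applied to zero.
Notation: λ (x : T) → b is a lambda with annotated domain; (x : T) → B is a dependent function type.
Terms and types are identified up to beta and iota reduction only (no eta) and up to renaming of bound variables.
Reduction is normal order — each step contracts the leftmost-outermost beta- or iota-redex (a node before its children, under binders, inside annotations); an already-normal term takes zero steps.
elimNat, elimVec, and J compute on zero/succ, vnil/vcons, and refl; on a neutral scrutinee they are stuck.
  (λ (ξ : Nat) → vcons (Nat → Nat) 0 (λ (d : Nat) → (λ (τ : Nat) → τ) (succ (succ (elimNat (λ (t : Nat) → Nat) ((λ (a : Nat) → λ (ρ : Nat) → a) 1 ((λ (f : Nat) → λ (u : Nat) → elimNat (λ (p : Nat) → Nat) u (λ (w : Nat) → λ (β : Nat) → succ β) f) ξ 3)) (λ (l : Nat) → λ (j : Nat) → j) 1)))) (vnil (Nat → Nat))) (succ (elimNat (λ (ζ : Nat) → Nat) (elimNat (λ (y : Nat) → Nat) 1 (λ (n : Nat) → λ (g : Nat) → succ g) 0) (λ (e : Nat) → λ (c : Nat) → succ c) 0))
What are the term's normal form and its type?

resulting normal form:
  vcons (Nat → Nat) 0 (λ (ξ : Nat) → 3) (vnil (Nat → Nat))
the term's type:
  Vec (Nat → Nat) 1


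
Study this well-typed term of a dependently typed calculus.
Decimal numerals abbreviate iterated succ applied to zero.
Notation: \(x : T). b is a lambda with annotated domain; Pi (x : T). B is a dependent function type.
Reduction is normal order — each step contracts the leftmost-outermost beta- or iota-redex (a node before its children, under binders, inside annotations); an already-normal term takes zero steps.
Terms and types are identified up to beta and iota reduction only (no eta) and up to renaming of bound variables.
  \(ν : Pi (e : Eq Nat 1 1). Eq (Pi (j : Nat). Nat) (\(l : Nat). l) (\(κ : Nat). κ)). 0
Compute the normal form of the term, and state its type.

resulting normal form:
  \(ν : Pi (e : Eq Nat 1 1). Eq (Pi (j : Nat). Nat) (\(l : Nat). l) (\(κ : Nat). κ)). 0
type:
  Pi (ν : Pi (e : Eq Nat 1 1). Eq (Pi (j : Nat). Nat) (\(l : Nat). l) (\(κ : Nat). κ)). Nat
observation: the term is already in normal form.


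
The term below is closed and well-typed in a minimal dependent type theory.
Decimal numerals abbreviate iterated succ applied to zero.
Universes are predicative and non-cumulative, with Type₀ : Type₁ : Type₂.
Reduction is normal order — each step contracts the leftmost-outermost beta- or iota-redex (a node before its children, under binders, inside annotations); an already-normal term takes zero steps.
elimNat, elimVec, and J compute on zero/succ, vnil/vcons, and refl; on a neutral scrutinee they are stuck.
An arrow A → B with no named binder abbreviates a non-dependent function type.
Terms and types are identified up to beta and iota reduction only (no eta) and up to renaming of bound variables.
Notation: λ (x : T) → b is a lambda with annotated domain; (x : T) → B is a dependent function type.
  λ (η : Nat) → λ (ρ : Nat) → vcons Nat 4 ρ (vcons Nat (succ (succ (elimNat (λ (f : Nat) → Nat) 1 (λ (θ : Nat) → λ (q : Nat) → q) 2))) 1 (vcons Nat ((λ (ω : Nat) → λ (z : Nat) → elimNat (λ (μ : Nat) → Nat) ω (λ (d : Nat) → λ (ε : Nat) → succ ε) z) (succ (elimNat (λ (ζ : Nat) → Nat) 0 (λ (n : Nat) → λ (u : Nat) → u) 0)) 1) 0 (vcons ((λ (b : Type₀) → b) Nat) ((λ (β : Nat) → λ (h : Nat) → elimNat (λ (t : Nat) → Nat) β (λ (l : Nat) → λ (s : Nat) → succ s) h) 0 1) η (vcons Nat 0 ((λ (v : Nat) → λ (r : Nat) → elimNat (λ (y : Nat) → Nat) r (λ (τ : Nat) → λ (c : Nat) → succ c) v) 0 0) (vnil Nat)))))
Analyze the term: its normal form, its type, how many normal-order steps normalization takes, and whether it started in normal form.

resulting normal form:
  λ (η : Nat) → λ (ρ : Nat) → vcons Nat 4 ρ (vcons Nat 3 1 (vcons Nat 2 0 (vcons Nat 1 η (vcons Nat 0 0 (vnil Nat)))))
type:
  Nat → Nat → Vec Nat 5
steps to reach normal form (normal order): 24
term was already normal: no
first redex: an elimNat iota-redex


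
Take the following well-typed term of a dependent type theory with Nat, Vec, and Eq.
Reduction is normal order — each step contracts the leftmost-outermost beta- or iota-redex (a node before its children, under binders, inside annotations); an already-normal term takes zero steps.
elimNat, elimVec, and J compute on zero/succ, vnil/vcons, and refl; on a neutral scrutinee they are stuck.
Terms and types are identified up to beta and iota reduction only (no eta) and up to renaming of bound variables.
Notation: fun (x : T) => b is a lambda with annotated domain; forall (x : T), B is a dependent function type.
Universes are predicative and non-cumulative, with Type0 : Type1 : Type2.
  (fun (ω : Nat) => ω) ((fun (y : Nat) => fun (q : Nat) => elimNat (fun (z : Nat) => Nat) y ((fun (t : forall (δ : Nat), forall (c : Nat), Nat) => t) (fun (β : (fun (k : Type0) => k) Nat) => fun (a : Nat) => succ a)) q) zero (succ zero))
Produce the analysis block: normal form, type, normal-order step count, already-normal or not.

normal form:
  succ zero
type:
  Nat
steps to reach normal form (normal order): 8
term was already normal: no
first redex: a beta-redex


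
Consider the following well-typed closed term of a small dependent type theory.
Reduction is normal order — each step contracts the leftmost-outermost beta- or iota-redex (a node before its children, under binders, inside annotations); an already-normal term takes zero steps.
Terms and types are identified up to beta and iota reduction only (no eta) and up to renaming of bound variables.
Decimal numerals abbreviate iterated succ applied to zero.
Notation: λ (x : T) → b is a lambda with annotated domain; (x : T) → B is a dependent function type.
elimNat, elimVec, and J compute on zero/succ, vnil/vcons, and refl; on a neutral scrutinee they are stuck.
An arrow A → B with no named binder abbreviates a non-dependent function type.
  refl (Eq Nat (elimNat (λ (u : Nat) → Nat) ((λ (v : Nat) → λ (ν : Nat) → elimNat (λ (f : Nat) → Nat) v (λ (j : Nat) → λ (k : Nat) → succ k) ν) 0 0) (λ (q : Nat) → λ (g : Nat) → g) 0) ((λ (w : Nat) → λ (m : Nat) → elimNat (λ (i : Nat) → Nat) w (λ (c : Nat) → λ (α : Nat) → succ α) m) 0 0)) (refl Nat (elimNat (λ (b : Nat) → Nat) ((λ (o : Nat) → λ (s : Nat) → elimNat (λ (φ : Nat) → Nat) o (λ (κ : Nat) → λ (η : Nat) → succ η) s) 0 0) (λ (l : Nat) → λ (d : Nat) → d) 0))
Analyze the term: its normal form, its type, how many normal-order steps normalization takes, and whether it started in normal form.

normal form:
  refl (Eq Nat 0 0) (refl Nat 0)
inferred type:
  Eq (Eq Nat 0 0) (refl Nat 0) (refl Nat 0)
normal-order step count: 11
started in normal form: no
first redex: an elimNat iota-redex


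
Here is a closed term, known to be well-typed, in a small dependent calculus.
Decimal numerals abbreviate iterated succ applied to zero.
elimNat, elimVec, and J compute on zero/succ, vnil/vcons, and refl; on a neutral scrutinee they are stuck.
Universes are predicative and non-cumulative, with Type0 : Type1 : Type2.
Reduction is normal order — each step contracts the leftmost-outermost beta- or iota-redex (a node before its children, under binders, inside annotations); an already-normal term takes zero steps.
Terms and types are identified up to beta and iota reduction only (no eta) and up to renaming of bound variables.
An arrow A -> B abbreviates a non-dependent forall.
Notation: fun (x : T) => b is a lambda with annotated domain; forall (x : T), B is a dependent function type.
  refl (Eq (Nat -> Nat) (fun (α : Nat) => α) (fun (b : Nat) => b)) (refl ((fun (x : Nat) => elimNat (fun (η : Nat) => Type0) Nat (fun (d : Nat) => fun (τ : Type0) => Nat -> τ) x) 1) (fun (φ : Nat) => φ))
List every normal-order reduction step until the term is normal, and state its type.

normal-order reduction:
  refl (Eq (Nat -> Nat) (fun (α : Nat) => α) (fun (b : Nat) => b)) (refl ((fun (x : Nat) => elimNat (fun (η : Nat) => Type0) Nat (fun (d : Nat) => fun (τ : Type0) => Nat -> τ) x) 1) (fun (φ : Nat) => φ))
  ~> refl (Eq (Nat -> Nat) (fun (α : Nat) => α) (fun (b : Nat) => b)) (refl (elimNat (fun (x : Nat) => Type0) Nat (fun (η : Nat) => fun (d : Type0) => Nat -> d) 1) (fun (τ : Nat) => τ))
  ~> refl (Eq (Nat -> Nat) (fun (α : Nat) => α) (fun (b : Nat) => b)) (refl ((fun (x : Nat) => fun (η : Type0) => Nat -> η) 0 (elimNat (fun (d : Nat) => Type0) Nat (fun (τ : Nat) => fun (φ : Type0) => Nat -> φ) 0)) (fun (i : Nat) => i))
  ~> refl (Eq (Nat -> Nat) (fun (α : Nat) => α) (fun (b : Nat) => b)) (refl ((fun (x : Type0) => Nat -> x) (elimNat (fun (η : Nat) => Type0) Nat (fun (d : Nat) => fun (τ : Type0) => Nat -> τ) 0)) (fun (φ : Nat) => φ))
  ~> refl (Eq (Nat -> Nat) (fun (α : Nat) => α) (fun (b : Nat) => b)) (refl (Nat -> elimNat (fun (x : Nat) => Type0) Nat (fun (η : Nat) => fun (d : Type0) => Nat -> d) 0) (fun (τ : Nat) => τ))
  ~> refl (Eq (Nat -> Nat) (fun (α : Nat) => α) (fun (b : Nat) => b)) (refl (Nat -> Nat) (fun (x : Nat) => x))
type:
  Eq (Eq (Nat -> Nat) (fun (α : Nat) => α) (fun (b : Nat) => b)) (refl (Nat -> Nat) (fun (x : Nat) => x)) (refl (Nat -> Nat) (fun (η : Nat) => η))


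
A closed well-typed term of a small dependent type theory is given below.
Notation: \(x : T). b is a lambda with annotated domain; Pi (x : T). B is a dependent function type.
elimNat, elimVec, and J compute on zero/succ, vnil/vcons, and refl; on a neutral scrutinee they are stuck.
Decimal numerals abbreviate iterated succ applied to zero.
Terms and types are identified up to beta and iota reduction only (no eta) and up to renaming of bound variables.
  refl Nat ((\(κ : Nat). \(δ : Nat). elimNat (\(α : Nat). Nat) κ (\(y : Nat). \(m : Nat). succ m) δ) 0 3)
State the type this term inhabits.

type:
  Eq Nat 3 3


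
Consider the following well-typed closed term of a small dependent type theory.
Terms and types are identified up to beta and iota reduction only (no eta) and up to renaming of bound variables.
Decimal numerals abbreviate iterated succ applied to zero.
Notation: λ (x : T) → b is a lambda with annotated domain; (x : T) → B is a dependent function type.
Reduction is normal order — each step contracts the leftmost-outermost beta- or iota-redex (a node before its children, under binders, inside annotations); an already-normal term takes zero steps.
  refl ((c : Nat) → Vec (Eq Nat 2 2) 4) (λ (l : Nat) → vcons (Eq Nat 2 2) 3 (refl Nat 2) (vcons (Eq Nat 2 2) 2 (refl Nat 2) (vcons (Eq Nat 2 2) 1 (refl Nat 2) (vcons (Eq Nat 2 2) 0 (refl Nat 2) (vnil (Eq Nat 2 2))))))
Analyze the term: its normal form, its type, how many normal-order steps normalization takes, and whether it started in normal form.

resulting normal form:
  refl ((c : Nat) → Vec (Eq Nat 2 2) 4) (λ (l : Nat) → vcons (Eq Nat 2 2) 3 (refl Nat 2) (vcons (Eq Nat 2 2) 2 (refl Nat 2) (vcons (Eq Nat 2 2) 1 (refl Nat 2) (vcons (Eq Nat 2 2) 0 (refl Nat 2) (vnil (Eq Nat 2 2))))))
the term's type:
  Eq ((c : Nat) → Vec (Eq Nat 2 2) 4) (λ (l : Nat) → vcons (Eq Nat 2 2) 3 (refl Nat 2) (vcons (Eq Nat 2 2) 2 (refl Nat 2) (vcons (Eq Nat 2 2) 1 (refl Nat 2) (vcons (Eq Nat 2 2) 0 (refl Nat 2) (vnil (Eq Nat 2 2)))))) (λ (x : Nat) → vcons (Eq Nat 2 2) 3 (refl Nat 2) (vcons (Eq Nat 2 2) 2 (refl Nat 2) (vcons (Eq Nat 2 2) 1 (refl Nat 2) (vcons (Eq Nat 2 2) 0 (refl Nat 2) (vnil (Eq Nat 2 2))))))
reduction steps (normal order): 0
started in normal form: yes


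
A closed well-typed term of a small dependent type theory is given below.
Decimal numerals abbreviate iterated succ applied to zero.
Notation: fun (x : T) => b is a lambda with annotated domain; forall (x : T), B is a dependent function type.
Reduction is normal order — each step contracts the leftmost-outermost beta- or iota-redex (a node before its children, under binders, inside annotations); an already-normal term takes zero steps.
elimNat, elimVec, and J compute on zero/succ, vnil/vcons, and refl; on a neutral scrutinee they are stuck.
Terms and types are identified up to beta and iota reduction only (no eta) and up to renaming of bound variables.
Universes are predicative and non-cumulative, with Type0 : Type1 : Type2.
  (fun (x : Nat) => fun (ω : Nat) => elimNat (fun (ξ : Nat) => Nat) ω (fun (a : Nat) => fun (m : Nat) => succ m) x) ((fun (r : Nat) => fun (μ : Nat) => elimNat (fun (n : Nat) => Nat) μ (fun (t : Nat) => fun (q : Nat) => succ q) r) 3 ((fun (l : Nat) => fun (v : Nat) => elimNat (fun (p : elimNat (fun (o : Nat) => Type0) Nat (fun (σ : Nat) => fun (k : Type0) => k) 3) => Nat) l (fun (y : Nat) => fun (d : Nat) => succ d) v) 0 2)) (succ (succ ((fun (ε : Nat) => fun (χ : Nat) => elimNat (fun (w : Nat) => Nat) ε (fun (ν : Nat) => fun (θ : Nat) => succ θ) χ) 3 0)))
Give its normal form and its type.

reduced normal form:
  10
inferred type:
  Nat
observation: the term reaches its normal form after 42 normal-order steps.


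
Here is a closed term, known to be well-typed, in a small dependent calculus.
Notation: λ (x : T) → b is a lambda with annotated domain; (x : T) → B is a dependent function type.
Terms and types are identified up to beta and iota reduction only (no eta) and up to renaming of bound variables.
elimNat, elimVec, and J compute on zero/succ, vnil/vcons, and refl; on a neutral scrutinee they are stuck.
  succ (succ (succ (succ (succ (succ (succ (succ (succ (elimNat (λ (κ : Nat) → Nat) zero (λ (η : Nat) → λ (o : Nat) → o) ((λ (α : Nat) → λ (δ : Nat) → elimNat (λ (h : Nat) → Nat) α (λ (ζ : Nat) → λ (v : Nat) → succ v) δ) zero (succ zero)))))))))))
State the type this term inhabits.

inferred type:
  Nat


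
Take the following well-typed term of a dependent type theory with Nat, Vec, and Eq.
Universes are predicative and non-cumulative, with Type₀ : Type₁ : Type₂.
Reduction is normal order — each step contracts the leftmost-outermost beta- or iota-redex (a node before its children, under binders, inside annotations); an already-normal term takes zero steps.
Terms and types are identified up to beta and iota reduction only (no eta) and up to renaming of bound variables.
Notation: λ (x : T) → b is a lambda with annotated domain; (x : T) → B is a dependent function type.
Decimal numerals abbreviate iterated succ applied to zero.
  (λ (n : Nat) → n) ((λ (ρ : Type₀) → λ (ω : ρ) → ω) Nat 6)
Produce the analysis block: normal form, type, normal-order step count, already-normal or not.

reduced normal form:
  6
inferred type:
  Nat
normal-order step count: 3
term was already normal: no
first contracted redex: a beta-redex


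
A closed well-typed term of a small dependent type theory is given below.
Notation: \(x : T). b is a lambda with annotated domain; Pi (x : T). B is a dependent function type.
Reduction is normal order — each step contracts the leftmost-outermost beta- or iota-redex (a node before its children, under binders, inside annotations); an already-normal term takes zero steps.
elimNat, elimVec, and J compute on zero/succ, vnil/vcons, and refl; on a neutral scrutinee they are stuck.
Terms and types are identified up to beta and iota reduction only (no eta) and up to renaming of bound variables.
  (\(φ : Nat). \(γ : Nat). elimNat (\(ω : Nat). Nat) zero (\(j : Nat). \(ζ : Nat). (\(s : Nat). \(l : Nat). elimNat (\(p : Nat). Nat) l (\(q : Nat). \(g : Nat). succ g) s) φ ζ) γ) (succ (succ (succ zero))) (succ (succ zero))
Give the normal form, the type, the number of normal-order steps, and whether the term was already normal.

normal form:
  succ (succ (succ (succ (succ (succ zero)))))
inferred type:
  Nat
reduction steps (normal order): 33
started in normal form: no
first contracted redex: a beta-redex


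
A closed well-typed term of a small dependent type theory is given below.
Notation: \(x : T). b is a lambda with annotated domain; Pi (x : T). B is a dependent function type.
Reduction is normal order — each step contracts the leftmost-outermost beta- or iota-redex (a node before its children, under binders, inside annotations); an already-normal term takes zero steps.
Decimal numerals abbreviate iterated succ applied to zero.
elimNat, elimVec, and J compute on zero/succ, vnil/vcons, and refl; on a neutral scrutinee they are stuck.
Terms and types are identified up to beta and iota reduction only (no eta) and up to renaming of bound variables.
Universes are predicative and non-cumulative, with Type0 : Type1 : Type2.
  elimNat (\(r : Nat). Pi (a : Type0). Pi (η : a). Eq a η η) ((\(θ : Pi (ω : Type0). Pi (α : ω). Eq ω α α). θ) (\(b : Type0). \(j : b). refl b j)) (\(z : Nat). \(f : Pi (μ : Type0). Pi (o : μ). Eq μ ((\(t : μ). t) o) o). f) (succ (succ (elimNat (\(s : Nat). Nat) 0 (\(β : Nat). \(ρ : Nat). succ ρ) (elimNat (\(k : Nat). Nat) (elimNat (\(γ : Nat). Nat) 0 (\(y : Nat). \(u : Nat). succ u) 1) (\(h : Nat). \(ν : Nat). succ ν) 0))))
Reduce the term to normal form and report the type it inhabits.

normal form:
  \(r : Type0). \(a : r). refl r a
inferred type:
  Pi (r : Type0). Pi (a : r). Eq r a a


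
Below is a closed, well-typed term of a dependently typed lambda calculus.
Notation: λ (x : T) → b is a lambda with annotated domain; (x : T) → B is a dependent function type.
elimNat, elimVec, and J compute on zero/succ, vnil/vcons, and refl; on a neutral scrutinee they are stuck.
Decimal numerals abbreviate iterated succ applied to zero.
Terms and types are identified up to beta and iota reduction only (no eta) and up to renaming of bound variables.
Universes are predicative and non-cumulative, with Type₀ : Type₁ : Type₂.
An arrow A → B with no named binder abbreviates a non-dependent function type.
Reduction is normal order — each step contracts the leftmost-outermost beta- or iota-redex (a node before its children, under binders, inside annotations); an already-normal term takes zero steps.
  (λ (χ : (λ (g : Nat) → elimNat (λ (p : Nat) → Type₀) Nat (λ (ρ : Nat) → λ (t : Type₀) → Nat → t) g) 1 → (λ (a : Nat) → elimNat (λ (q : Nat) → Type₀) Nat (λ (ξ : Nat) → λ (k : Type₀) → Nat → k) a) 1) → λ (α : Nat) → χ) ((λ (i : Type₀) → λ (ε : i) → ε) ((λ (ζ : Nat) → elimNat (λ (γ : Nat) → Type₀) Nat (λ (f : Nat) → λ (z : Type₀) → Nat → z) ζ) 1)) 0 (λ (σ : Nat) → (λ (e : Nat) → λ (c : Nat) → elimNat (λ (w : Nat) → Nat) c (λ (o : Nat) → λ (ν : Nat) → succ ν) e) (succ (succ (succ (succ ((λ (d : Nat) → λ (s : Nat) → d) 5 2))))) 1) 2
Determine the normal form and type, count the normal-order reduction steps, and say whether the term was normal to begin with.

normal form:
  10
type:
  Nat
normal-order step count: 37
started in normal form: no
first redex: a beta-redex


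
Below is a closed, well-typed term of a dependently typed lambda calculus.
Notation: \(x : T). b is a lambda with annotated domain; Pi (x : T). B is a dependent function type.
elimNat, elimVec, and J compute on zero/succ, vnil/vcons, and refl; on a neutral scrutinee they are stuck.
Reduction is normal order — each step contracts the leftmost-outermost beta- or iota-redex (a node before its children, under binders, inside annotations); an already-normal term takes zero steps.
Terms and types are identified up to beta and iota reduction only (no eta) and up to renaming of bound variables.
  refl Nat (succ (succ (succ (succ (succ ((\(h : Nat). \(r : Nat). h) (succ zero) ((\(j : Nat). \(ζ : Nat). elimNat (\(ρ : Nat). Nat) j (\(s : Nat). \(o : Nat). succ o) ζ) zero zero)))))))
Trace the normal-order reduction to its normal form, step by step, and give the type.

reduction (normal order):
  refl Nat (succ (succ (succ (succ (succ ((\(h : Nat). \(r : Nat). h) (succ zero) ((\(j : Nat). \(ζ : Nat). elimNat (\(ρ : Nat). Nat) j (\(s : Nat). \(o : Nat). succ o) ζ) zero zero)))))))
  ~> refl Nat (succ (succ (succ (succ (succ ((\(h : Nat). succ zero) ((\(r : Nat). \(j : Nat). elimNat (\(ζ : Nat). Nat) r (\(ρ : Nat). \(s : Nat). succ s) j) zero zero)))))))
  ~> refl Nat (succ (succ (succ (succ (succ (succ zero))))))
the term's type:
  Eq Nat (succ (succ (succ (succ (succ (succ zero)))))) (succ (succ (succ (succ (succ (succ zero))))))


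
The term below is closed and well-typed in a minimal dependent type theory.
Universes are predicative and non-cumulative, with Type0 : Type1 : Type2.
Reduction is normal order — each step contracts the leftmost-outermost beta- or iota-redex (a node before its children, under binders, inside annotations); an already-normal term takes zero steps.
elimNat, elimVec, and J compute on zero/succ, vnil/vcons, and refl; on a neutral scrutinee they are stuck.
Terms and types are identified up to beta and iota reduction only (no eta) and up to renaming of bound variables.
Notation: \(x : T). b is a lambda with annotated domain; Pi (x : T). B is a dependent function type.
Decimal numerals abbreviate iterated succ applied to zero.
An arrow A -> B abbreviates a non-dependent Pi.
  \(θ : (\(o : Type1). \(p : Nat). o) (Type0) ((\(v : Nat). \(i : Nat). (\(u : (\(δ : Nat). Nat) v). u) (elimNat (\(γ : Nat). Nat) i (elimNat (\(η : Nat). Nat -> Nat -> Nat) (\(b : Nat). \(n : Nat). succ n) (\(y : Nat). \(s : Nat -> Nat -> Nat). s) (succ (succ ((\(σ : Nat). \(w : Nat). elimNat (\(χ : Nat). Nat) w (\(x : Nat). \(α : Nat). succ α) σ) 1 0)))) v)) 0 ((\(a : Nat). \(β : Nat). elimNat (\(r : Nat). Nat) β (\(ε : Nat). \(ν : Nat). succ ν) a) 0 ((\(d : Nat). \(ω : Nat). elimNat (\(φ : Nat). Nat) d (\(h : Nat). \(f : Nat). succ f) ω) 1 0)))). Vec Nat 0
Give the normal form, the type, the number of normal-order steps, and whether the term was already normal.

resulting normal form:
  \(θ : Type0). Vec Nat 0
inferred type:
  Type0 -> Type0
reduction steps (normal order): 2
already normal: no
first contracted redex: a beta-redex


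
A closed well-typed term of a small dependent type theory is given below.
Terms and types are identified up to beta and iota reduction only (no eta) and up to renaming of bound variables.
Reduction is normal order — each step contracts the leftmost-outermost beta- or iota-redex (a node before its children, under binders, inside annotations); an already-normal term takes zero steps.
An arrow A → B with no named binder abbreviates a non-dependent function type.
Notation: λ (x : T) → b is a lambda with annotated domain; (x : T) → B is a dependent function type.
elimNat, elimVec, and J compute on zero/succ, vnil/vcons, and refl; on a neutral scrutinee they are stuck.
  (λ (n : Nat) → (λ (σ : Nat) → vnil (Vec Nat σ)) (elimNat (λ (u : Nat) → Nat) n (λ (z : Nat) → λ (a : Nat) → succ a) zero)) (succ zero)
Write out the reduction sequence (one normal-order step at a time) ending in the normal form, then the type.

normal-order reduction:
  (λ (n : Nat) → (λ (σ : Nat) → vnil (Vec Nat σ)) (elimNat (λ (u : Nat) → Nat) n (λ (z : Nat) → λ (a : Nat) → succ a) zero)) (succ zero)
  ~> (λ (n : Nat) → vnil (Vec Nat n)) (elimNat (λ (σ : Nat) → Nat) (succ zero) (λ (u : Nat) → λ (z : Nat) → succ z) zero)
  ~> vnil (Vec Nat (elimNat (λ (n : Nat) → Nat) (succ zero) (λ (σ : Nat) → λ (u : Nat) → succ u) zero))
  ~> vnil (Vec Nat (succ zero))
type:
  Vec (Vec Nat (succ zero)) zero


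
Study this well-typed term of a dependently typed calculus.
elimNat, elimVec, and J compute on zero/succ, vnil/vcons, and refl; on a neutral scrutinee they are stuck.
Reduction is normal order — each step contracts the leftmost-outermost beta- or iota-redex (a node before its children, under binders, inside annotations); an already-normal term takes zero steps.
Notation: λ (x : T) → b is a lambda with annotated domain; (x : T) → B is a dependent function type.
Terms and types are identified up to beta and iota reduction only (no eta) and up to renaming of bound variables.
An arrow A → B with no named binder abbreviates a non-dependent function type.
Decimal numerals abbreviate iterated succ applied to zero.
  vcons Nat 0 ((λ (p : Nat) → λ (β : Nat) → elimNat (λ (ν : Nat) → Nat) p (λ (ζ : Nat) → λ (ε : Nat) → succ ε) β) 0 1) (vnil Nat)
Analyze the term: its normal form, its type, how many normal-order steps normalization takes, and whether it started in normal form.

reduced normal form:
  vcons Nat 0 1 (vnil Nat)
the term's type:
  Vec Nat 1
reduction steps (normal order): 6
started in normal form: no
first redex: a beta-redex


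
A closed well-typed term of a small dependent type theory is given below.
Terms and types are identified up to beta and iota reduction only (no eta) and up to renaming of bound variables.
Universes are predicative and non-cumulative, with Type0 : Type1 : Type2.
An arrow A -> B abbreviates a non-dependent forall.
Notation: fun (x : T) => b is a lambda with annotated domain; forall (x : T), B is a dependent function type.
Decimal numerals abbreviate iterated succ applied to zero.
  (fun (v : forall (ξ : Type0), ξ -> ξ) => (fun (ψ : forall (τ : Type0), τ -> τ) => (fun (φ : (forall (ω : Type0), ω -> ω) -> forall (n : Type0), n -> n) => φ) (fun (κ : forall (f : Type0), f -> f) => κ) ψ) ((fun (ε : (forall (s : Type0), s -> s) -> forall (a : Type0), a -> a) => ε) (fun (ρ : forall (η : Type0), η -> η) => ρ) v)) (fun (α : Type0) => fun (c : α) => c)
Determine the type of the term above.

the term's type:
  forall (v : Type0), v -> v


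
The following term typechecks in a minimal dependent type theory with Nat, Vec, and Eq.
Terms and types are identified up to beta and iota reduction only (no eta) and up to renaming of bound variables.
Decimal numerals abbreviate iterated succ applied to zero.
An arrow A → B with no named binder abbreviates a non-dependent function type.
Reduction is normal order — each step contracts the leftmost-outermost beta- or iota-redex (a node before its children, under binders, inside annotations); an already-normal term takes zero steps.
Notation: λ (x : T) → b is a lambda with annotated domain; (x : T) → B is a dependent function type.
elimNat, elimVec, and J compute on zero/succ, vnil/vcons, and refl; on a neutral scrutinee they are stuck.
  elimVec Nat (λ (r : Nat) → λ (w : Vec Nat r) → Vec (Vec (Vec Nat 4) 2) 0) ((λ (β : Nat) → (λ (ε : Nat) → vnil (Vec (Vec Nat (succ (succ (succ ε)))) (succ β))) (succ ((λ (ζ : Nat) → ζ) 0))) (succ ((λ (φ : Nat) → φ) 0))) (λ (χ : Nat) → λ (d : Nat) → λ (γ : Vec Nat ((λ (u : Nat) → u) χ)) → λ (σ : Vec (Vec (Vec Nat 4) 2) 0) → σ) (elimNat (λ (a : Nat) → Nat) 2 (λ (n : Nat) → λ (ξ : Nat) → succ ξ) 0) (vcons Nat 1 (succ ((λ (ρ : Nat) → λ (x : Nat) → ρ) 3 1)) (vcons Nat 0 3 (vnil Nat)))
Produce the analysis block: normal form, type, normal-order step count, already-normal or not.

resulting normal form:
  vnil (Vec (Vec Nat 4) 2)
type:
  Vec (Vec (Vec Nat 4) 2) 0
normal-order step count: 15
already normal: no
first contracted redex: an elimVec iota-redex


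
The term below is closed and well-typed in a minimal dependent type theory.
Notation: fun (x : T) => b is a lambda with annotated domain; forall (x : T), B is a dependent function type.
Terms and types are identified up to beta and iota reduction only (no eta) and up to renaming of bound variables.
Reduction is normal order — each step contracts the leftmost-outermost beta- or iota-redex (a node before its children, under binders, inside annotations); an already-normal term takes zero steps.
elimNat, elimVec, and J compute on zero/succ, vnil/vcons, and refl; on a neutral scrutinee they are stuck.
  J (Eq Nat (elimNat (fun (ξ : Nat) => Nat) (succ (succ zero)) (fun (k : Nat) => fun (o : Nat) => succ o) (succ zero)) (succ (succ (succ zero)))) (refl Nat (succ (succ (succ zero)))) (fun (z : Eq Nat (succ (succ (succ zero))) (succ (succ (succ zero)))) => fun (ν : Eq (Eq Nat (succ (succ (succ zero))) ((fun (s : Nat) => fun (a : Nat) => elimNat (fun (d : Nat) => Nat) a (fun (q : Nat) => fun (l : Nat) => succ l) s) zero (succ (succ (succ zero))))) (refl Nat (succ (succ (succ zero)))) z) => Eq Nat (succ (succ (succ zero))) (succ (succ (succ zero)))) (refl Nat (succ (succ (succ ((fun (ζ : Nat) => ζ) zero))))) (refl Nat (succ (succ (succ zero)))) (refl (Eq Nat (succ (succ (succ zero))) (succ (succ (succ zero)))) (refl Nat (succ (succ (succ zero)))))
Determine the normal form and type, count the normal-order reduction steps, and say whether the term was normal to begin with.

reduced normal form:
  refl Nat (succ (succ (succ zero)))
inferred type:
  Eq Nat (succ (succ (succ zero))) (succ (succ (succ zero)))
reduction steps (normal order): 2
already normal: no
first redex: a J iota-redex
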